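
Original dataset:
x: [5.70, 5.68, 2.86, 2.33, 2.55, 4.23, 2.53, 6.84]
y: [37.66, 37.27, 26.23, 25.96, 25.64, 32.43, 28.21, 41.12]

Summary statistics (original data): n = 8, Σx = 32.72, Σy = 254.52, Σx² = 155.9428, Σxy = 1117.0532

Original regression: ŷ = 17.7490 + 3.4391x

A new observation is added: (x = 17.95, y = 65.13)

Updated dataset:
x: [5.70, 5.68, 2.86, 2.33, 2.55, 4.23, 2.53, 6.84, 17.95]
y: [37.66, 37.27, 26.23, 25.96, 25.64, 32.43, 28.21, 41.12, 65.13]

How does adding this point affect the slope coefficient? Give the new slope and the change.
Adding the point moves β₁ from 3.4391 to 2.5224, i.e. it decreases by 0.9167 (-26.7%).

x = 17.95 lies well outside the original x-range [2.33, 6.84] (x̄ ≈ 4.09), so this observation has high leverage and can move the slope substantially.

Step 1: Update the sums with the new point (n goes from 8 to 9)
Σx  = 32.72 + 17.95 = 50.67
Σy  = 254.52 + 65.13 = 319.65
Σx² = 155.9428 + 17.95² = 155.9428 + 322.2025 = 478.1453
Σxy = 1117.0532 + 17.95×65.13 = 1117.0532 + 1169.0835 = 2286.1367

Step 2: Recompute the slope with b₁ = (nΣxy − ΣxΣy) / (nΣx² − (Σx)²)
Numerator   = 9×2286.1367 − 50.67×319.65 = 20575.2303 − 16196.6655 = 4378.5648
Denominator = 9×478.1453 − 50.67² = 4303.3077 − 2567.4489 = 1735.8588
b₁(new) = 4378.5648 / 1735.8588 = 2.5224

(Same formula on the original sums: (8×1117.0532 − 32.72×254.52) / (8×155.9428 − 32.72²) = 608.5312 / 176.9440 = 3.4391, matching the given fit.)

Step 3: Change in slope
Δβ₁ = 2.5224 − 3.4391 = -0.9167
Relative change = -0.9167 / 3.4391 × 100% = -26.7%
→ the slope decreases when the point is added.

Because the point sits below the extension of the original line at a high-leverage x, it tilts the fit down.
In practice: check such a point for data-entry or measurement error.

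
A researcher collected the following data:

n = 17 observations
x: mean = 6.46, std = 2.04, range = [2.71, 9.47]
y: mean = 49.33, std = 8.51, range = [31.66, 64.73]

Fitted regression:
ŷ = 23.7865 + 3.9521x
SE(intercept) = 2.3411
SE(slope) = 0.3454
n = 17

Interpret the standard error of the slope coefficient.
The slope 3.9521 is pinned down to within about ±0.3454 (one SE) by these data — relative uncertainty 8.7%, i.e. precise.

SE(β̂₁) = 0.3454 says: if we drew many samples of n = 17 from the same population and refit each time, the fitted slopes would scatter with a standard deviation of roughly 0.3454 around the true β₁.

Relative precision:
- SE / |β̂₁| = 0.3454 / 3.9521 = 8.7%
- Rule of thumb (under 20%: precise; 20% to under 50%: moderately precise; 50% or more: imprecise) → precise

Link to the t-test: t = β̂₁ / SE(β̂₁) = 3.9521 / 0.3454 = 11.4421, the statistic for H₀: β₁ = 0.

What drives SE(β̂₁): more residual scatter → larger SE; larger n (here n = 17) → smaller SE; wider spread of x values → smaller SE.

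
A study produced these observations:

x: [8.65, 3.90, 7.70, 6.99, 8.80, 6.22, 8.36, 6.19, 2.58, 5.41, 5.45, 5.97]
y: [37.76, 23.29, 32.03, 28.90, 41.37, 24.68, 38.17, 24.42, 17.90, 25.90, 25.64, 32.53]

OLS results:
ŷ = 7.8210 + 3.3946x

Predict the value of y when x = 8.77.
ŷ = 37.5916

To predict y for x = 8.77, substitute into the regression equation:

ŷ = 7.8210 + 3.3946 × 8.77
ŷ = 7.8210 + 29.7706
ŷ = 37.5916

This is the fitted mean response at that x — an individual observation would come with a wider prediction interval.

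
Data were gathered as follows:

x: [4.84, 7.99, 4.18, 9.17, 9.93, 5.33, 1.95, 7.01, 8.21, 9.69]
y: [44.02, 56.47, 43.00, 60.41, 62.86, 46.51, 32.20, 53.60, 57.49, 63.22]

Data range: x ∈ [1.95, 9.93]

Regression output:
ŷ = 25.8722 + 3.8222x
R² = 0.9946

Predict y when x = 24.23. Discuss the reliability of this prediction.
ŷ = 118.4841, but this is extrapolation (above the data range [1.95, 9.93]) and may be unreliable.

Prediction calculation:
ŷ = 25.8722 + 3.8222 × 24.23
ŷ = 118.4841

Reliability:
- Data range: x ∈ [1.95, 9.93]
- Prediction point: x = 24.23 is 14.30 units above the observed range → this is EXTRAPOLATION, not interpolation

Why that matters here:
- There are no observations near this x to validate the fitted line there
- The linear relationship may not hold outside the observed range

A defensible statement: 'if the linear trend continued to x = 24.23, y would be about 118.4841' — the premise is untested.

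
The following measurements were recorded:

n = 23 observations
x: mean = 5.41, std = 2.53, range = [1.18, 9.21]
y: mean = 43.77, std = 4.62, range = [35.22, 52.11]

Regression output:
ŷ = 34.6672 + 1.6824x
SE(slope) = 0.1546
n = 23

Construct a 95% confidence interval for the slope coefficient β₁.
The 95% CI for β₁ is (1.3609, 2.0039)

Confidence interval for the slope:

The 95% CI for β₁ is: β̂₁ ± t*(α/2, n-2) × SE(β̂₁)

Step 1: Find critical t-value
- Confidence level = 0.95
- Degrees of freedom = n - 2 = 23 - 2 = 21
- t*(α/2, 21) = 2.0796

Step 2: Calculate margin of error
Margin = 2.0796 × 0.1546 = 0.3215

Step 3: Construct interval
CI = 1.6824 ± 0.3215
CI = (1.3609, 2.0039)

Interpretation: each one-unit increase in x is associated with a change in mean y of between 1.3609 and 2.0039, with 95% confidence.
Since 0 is outside the interval, a two-sided test at α = 0.05 would reject H₀: β₁ = 0.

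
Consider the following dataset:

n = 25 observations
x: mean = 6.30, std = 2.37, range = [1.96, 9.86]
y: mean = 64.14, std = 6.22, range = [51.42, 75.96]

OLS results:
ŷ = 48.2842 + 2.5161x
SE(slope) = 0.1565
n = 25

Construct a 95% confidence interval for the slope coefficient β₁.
The 95% CI for β₁ is (2.1923, 2.8399)

Confidence interval for the slope:

The 95% CI for β₁ is: β̂₁ ± t*(α/2, n-2) × SE(β̂₁)

Step 1: Find critical t-value
- Confidence level = 0.95
- Degrees of freedom = n - 2 = 25 - 2 = 23
- t*(α/2, 23) = 2.0687

Step 2: Calculate margin of error
Margin = 2.0687 × 0.1565 = 0.3238

Step 3: Construct interval
CI = 2.5161 ± 0.3238
CI = (2.1923, 2.8399)

Interpretation: intervals built this way capture the true β₁ in 95% of repeated samples; here the plausible range for the per-unit effect of x on y is 2.1923 to 2.8399.
Both endpoints are positive, so the data support a genuinely positive slope at this confidence level.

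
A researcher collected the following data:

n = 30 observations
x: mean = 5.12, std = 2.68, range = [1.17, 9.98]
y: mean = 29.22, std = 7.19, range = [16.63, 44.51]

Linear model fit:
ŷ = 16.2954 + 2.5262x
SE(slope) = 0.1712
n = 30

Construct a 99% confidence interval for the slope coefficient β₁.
The 99% CI for β₁ is (2.0531, 2.9993)

Confidence interval for the slope:

The 99% CI for β₁ is: β̂₁ ± t*(α/2, n-2) × SE(β̂₁)

Step 1: Find critical t-value
- Confidence level = 0.99
- Degrees of freedom = n - 2 = 30 - 2 = 28
- t*(α/2, 28) = 2.7633

Step 2: Calculate margin of error
Margin = 2.7633 × 0.1712 = 0.4731

Step 3: Construct interval
CI = 2.5262 ± 0.4731
CI = (2.0531, 2.9993)

Interpretation: We are 99% confident that the true slope β₁ lies between 2.0531 and 2.9993.
Both endpoints are positive, so the data support a genuinely positive slope at this confidence level.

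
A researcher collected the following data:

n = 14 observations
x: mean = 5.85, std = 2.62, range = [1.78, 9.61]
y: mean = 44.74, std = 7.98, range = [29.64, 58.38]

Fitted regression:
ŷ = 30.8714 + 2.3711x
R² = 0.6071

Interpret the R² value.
About 60.71% of the variability in y is accounted for by the regression on x (R² = 0.6071) — a moderate linear fit.

The coefficient of determination R² is the fraction of the total variation in y that the fitted line accounts for.

Here R² = 0.6071:
- Explained: 60.71% of the variation in y
- Unexplained (residual): 100% − 60.71% = 39.29%
- Rule of thumb (below 0.3 weak; 0.3 to below 0.7 moderate; 0.7 and above strong) → moderate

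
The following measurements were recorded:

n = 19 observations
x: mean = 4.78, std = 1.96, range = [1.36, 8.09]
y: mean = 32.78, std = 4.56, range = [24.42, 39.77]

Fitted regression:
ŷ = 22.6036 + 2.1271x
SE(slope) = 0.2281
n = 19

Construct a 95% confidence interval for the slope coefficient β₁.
The 95% CI for β₁ is (1.6459, 2.6083)

Confidence interval for the slope:

The 95% CI for β₁ is: β̂₁ ± t*(α/2, n-2) × SE(β̂₁)

Step 1: Find critical t-value
- Confidence level = 0.95
- Degrees of freedom = n - 2 = 19 - 2 = 17
- t*(α/2, 17) = 2.1098

Step 2: Calculate margin of error
Margin = 2.1098 × 0.2281 = 0.4812

Step 3: Construct interval
CI = 2.1271 ± 0.4812
CI = (1.6459, 2.6083)

Interpretation: We are 95% confident that the true slope β₁ lies between 1.6459 and 2.6083.
Both endpoints are positive, so the data support a genuinely positive slope at this confidence level.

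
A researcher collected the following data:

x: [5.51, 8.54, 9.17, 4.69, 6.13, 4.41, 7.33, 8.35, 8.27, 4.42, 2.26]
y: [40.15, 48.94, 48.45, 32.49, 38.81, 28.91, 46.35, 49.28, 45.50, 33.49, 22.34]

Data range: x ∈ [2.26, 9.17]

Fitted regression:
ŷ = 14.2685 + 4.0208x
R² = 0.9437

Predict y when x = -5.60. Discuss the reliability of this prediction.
ŷ = -8.2480, but this is extrapolation (below the data range [2.26, 9.17]) and may be unreliable.

Prediction calculation:
ŷ = 14.2685 + 4.0208 × (-5.60)
ŷ = -8.2480

Reliability:
- Data range: x ∈ [2.26, 9.17]
- Prediction point: x = -5.60 is 7.86 units below the observed range → this is EXTRAPOLATION, not interpolation

Why that matters here:
- The standard error of prediction grows with (x − x̄)², and x = -5.60 is far from x̄ = 6.28
- Real relationships often flatten, saturate, or turn nonlinear at extremes

Report the number if required, but flag clearly that it is an extrapolation.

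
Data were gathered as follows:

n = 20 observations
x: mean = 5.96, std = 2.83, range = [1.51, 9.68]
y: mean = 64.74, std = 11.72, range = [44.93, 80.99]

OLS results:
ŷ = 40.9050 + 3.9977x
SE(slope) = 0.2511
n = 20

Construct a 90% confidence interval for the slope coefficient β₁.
The 90% CI for β₁ is (3.5623, 4.4331)

Confidence interval for the slope:

The 90% CI for β₁ is: β̂₁ ± t*(α/2, n-2) × SE(β̂₁)

Step 1: Find critical t-value
- Confidence level = 0.9
- Degrees of freedom = n - 2 = 20 - 2 = 18
- t*(α/2, 18) = 1.7341

Step 2: Calculate margin of error
Margin = 1.7341 × 0.2511 = 0.4354

Step 3: Construct interval
CI = 3.9977 ± 0.4354
CI = (3.5623, 4.4331)

Interpretation: each one-unit increase in x is associated with a change in mean y of between 3.5623 and 4.4331, with 90% confidence.
The interval does not include 0, suggesting a significant linear relationship.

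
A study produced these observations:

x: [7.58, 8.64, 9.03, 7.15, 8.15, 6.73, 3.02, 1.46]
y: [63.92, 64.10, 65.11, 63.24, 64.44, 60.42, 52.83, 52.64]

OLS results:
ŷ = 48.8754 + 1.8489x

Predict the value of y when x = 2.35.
ŷ = 53.2203

To predict y for x = 2.35, substitute into the regression equation:

ŷ = 48.8754 + 1.8489 × 2.35
ŷ = 48.8754 + 4.3449
ŷ = 53.2203

This is a point prediction; actual observations scatter around it by roughly the residual standard deviation.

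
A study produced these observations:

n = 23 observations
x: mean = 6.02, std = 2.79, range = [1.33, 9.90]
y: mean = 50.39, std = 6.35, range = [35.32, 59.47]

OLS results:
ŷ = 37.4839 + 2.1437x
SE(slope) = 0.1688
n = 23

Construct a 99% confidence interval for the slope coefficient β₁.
The 99% CI for β₁ is (1.6658, 2.6216)

Confidence interval for the slope:

The 99% CI for β₁ is: β̂₁ ± t*(α/2, n-2) × SE(β̂₁)

Step 1: Find critical t-value
- Confidence level = 0.99
- Degrees of freedom = n - 2 = 23 - 2 = 21
- t*(α/2, 21) = 2.8314

Step 2: Calculate margin of error
Margin = 2.8314 × 0.1688 = 0.4779

Step 3: Construct interval
CI = 2.1437 ± 0.4779
CI = (1.6658, 2.6216)

Interpretation: each one-unit increase in x is associated with a change in mean y of between 1.6658 and 2.6216, with 99% confidence.
Since 0 is outside the interval, a two-sided test at α = 0.01 would reject H₀: β₁ = 0.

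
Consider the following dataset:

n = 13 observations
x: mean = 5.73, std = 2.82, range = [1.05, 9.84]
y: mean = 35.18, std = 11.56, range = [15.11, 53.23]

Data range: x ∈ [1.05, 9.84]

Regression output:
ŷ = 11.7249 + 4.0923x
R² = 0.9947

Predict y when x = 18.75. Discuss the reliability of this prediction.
The equation gives ŷ = 88.4555; however x = 18.75 is 8.91 units above the observed range, so this extrapolated value should not be trusted.

Prediction calculation:
ŷ = 11.7249 + 4.0923 × 18.75
ŷ = 88.4555

Reliability:
- Data range: x ∈ [1.05, 9.84]
- Prediction point: x = 18.75 is 8.91 units above the observed range → this is EXTRAPOLATION, not interpolation

Why that matters here:
- The linear relationship may not hold outside the observed range
- The standard error of prediction grows with (x − x̄)², and x = 18.75 is far from x̄ = 5.73

A defensible statement: 'if the linear trend continued to x = 18.75, y would be about 88.4555' — the premise is untested.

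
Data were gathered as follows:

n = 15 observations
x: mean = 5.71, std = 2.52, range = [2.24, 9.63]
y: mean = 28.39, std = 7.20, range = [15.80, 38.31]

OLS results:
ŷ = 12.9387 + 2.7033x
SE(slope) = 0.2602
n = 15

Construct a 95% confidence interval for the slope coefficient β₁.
The 95% CI for β₁ is (2.1412, 3.2654)

Confidence interval for the slope:

The 95% CI for β₁ is: β̂₁ ± t*(α/2, n-2) × SE(β̂₁)

Step 1: Find critical t-value
- Confidence level = 0.95
- Degrees of freedom = n - 2 = 15 - 2 = 13
- t*(α/2, 13) = 2.1604

Step 2: Calculate margin of error
Margin = 2.1604 × 0.2602 = 0.5621

Step 3: Construct interval
CI = 2.7033 ± 0.5621
CI = (2.1412, 3.2654)

Interpretation: each one-unit increase in x is associated with a change in mean y of between 2.1412 and 3.2654, with 95% confidence.
Since 0 is outside the interval, a two-sided test at α = 0.05 would reject H₀: β₁ = 0.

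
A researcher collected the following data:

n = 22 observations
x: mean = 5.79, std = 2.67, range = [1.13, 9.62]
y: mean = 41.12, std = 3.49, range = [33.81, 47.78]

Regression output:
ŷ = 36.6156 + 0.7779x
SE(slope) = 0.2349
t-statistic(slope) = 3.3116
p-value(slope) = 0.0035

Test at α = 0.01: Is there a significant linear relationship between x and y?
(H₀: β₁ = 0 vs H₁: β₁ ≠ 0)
p-value = 0.0035 < α = 0.01, so we reject H₀. The relationship is significant.

Hypothesis test for the slope coefficient:

H₀: β₁ = 0 (no linear relationship)
H₁: β₁ ≠ 0 (linear relationship exists)

Test statistic: t = β̂₁ / SE(β̂₁) = 0.7779 / 0.2349 = 3.3116

p = 0.0035: how often a slope estimate this far from 0 (in SE units) would arise by chance if β₁ were truly 0.

Decision rule: reject H₀ if p-value < α.
p-value = 0.0035 < α = 0.01 → reject H₀.

At α = 0.01 the data do provide convincing evidence of a nonzero slope.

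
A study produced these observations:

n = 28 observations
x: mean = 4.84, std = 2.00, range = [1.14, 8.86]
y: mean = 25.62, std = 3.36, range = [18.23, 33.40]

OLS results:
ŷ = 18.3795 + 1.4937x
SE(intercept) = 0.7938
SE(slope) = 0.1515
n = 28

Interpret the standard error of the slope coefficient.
The slope 1.4937 is pinned down to within about ±0.1515 (one SE) by these data — relative uncertainty 10.1%, i.e. precise.

SE(β̂₁) = s / √Sxx, where s is the residual standard deviation and Sxx = Σ(x − x̄)². It is the yardstick for how far β̂₁ = 1.4937 could plausibly be from the true slope.

Relative precision:
- SE / |β̂₁| = 0.1515 / 1.4937 = 10.1%
- Rule of thumb (under 20%: precise; 20% to under 50%: moderately precise; 50% or more: imprecise) → precise

Rough 95% range (±2 SE): 1.4937 ± 0.3030 → (1.1907, 1.7967).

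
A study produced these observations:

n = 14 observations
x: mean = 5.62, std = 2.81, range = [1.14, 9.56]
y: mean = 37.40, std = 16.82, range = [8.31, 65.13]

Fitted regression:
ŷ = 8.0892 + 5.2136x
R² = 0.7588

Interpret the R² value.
R² = 0.7588 means 75.88% of the variation in y is explained by the linear relationship with x. This indicates a strong fit.

The coefficient of determination R² is the fraction of the total variation in y that the fitted line accounts for.

Here R² = 0.7588:
- Explained: 75.88% of the variation in y
- Unexplained (residual): 100% − 75.88% = 24.12%
- Rule of thumb (below 0.3 weak; 0.3 to below 0.7 moderate; 0.7 and above strong) → strong

Note: R² never decreases when predictors are added, so it should not be used alone to compare models of different size.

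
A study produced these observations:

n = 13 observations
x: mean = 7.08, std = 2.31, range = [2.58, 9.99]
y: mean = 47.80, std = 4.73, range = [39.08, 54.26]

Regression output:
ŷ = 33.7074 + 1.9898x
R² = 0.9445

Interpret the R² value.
About 94.45% of the variability in y is accounted for by the regression on x (R² = 0.9445) — a strong linear fit.

R² = 1 − SS_res/SS_tot compares the residual scatter to the total scatter of y about its mean.

Here R² = 0.9445:
- Explained: 94.45% of the variation in y
- Unexplained (residual): 100% − 94.45% = 5.55%
- Rule of thumb (below 0.3 weak; 0.3 to below 0.7 moderate; 0.7 and above strong) → strong

Equivalently, for simple linear regression R² = r², so |r| = √0.9445 ≈ 0.9719.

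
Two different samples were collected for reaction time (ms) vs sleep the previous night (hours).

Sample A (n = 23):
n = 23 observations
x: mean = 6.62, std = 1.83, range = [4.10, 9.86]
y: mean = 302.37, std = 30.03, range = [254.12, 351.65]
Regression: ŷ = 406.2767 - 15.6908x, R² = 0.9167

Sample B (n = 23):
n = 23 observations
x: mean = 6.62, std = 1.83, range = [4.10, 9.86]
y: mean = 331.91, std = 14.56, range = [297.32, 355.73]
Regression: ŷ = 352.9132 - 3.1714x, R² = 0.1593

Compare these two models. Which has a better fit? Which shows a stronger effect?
Model A has the better fit (R² = 0.9167 vs 0.1593). Model A shows the stronger effect (|β₁| = 15.6908 vs 3.1714).

Model Comparison:

Fit — compare R²:
- Model A: R² = 0.9167 → 91.67% of variance in reaction time explained
- Model B: R² = 0.1593 → 15.93% of variance in reaction time explained
- 0.9167 > 0.1593 → Model A has the better fit

Effect size (slope magnitude):
- Model A: β₁ = -15.6908 → predicted reaction time falls 15.6908 ms per additional hour of sleep
- Model B: β₁ = -3.1714 → predicted reaction time falls 3.1714 ms per additional hour of sleep
- |-15.6908| > |-3.1714| → Model A shows the stronger marginal effect

Note: R² measures how tightly points cluster around the line; β₁ measures how steep the line is — they answer different questions.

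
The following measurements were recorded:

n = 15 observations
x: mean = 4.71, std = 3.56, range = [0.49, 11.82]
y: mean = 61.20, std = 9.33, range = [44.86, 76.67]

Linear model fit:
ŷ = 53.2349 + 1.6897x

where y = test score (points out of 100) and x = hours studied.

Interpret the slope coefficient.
On average, test score is about 1.6897 points higher for every extra hour of study time.

The slope coefficient β₁ = 1.6897 represents the marginal effect of study time on test score.

Interpretation:
- Study time up by 1 hour → predicted test score increases by 1.6897 points
- The effect is assumed constant over the observed range of x (linearity)
- The slope describes association in these data, not necessarily a causal effect

The intercept β₀ = 53.2349 is the predicted test score when study time = 0.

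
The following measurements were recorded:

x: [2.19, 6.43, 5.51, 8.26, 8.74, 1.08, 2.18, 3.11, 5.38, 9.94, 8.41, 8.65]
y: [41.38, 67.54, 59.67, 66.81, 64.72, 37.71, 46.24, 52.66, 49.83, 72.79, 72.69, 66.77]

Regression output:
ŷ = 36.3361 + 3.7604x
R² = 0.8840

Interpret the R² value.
The model explains 88.40% of the variance in y (R² = 0.8840), leaving 11.60% unexplained; the fit is strong.

The coefficient of determination R² is the fraction of the total variation in y that the fitted line accounts for.

Here R² = 0.8840:
- Explained: 88.40% of the variation in y
- Unexplained (residual): 100% − 88.40% = 11.60%
- Rule of thumb (below 0.3 weak; 0.3 to below 0.7 moderate; 0.7 and above strong) → strong

Note: R² says nothing about causation, and a high R² does not by itself mean the linear form is appropriate — check the residuals.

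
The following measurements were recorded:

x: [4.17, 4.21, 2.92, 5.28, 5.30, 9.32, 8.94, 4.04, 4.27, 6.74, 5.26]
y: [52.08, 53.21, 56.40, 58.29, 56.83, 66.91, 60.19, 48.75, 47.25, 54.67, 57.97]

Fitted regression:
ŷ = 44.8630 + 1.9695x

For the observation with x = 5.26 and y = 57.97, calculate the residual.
Residual = 2.7474

The residual is the difference between the actual value and the predicted value:

Residual = y - ŷ

Step 1: Calculate predicted value
ŷ = 44.8630 + 1.9695 × 5.26
ŷ = 55.2226

Step 2: Calculate residual
Residual = 57.97 - 55.2226
Residual = 2.7474

Sign check: y > ŷ, so the point is above the line and the fit underestimates here.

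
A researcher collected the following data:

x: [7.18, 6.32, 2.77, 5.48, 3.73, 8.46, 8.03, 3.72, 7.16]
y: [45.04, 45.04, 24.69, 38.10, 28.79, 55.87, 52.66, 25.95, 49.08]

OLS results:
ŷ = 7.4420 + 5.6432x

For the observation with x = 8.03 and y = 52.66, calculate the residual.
Residual = -0.0969

The residual is the difference between the actual value and the predicted value:

Residual = y - ŷ

Step 1: Calculate predicted value
ŷ = 7.4420 + 5.6432 × 8.03
ŷ = 52.7569

Step 2: Calculate residual
Residual = 52.66 - 52.7569
Residual = -0.0969

The residual is negative, so the observed y = 52.66 sits below the regression line (the line overestimates it by 0.0969).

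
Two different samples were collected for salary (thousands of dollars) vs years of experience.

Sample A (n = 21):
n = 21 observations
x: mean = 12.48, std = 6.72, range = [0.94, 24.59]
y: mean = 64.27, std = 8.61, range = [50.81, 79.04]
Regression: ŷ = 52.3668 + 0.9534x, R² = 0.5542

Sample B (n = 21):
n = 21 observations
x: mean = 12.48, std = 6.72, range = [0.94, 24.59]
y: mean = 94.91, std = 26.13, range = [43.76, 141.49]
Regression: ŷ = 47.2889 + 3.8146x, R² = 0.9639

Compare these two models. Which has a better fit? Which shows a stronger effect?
Model B has the better fit (R² = 0.9639 vs 0.5542). Model B shows the stronger effect (|β₁| = 3.8146 vs 0.9534).

Model Comparison:

Which explains more variance? (R²)
- Model A: R² = 0.5542 → 55.42% of variance in salary explained
- Model B: R² = 0.9639 → 96.39% of variance in salary explained
- 0.9639 > 0.5542 → Model B has the better fit

Strength of effect — compare |β₁|:
- Model A: β₁ = 0.9534 → predicted salary rises 0.9534 thousand dollars per additional year of experience
- Model B: β₁ = 3.8146 → predicted salary rises 3.8146 thousand dollars per additional year of experience
- |0.9534| < |3.8146| → Model B shows the stronger marginal effect

Note: R² measures how tightly points cluster around the line; β₁ measures how steep the line is — they answer different questions.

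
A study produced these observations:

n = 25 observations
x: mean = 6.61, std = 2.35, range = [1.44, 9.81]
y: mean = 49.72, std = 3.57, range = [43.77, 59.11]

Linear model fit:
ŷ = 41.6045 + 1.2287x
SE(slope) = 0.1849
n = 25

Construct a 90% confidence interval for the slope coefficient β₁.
The 90% CI for β₁ is (0.9118, 1.5456)

Confidence interval for the slope:

The 90% CI for β₁ is: β̂₁ ± t*(α/2, n-2) × SE(β̂₁)

Step 1: Find critical t-value
- Confidence level = 0.9
- Degrees of freedom = n - 2 = 25 - 2 = 23
- t*(α/2, 23) = 1.7139

Step 2: Calculate margin of error
Margin = 1.7139 × 0.1849 = 0.3169

Step 3: Construct interval
CI = 1.2287 ± 0.3169
CI = (0.9118, 1.5456)

Interpretation: We are 90% confident that the true slope β₁ lies between 0.9118 and 1.5456.
Since 0 is outside the interval, a two-sided test at α = 0.10 would reject H₀: β₁ = 0.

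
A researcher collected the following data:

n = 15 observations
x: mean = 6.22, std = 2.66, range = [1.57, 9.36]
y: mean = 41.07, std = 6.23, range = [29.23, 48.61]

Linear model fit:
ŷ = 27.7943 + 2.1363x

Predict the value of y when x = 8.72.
ŷ = 46.4228

x = 8.72 lies inside the observed range [1.57, 9.36], so the fitted equation applies directly:

ŷ = 27.7943 + 2.1363 × 8.72
ŷ = 27.7943 + 18.6285
ŷ = 46.4228

This is the fitted mean response at that x — an individual observation would come with a wider prediction interval.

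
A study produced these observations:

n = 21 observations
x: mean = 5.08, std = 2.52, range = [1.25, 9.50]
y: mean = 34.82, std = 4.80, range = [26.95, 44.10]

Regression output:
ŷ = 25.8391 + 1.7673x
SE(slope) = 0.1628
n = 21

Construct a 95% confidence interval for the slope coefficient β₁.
The 95% CI for β₁ is (1.4266, 2.1080)

Confidence interval for the slope:

The 95% CI for β₁ is: β̂₁ ± t*(α/2, n-2) × SE(β̂₁)

Step 1: Find critical t-value
- Confidence level = 0.95
- Degrees of freedom = n - 2 = 21 - 2 = 19
- t*(α/2, 19) = 2.0930

Step 2: Calculate margin of error
Margin = 2.0930 × 0.1628 = 0.3407

Step 3: Construct interval
CI = 1.7673 ± 0.3407
CI = (1.4266, 2.1080)

Interpretation: We are 95% confident that the true slope β₁ lies between 1.4266 and 2.1080.
Both endpoints are positive, so the data support a genuinely positive slope at this confidence level.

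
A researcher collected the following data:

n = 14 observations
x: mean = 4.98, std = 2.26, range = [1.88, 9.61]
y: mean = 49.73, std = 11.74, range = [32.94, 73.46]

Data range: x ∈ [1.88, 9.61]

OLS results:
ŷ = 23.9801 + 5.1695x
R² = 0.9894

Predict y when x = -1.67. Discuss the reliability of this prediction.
The equation gives ŷ = 15.3470; however x = -1.67 is 3.55 units below the observed range, so this extrapolated value should not be trusted.

Prediction calculation:
ŷ = 23.9801 + 5.1695 × (-1.67)
ŷ = 15.3470

Reliability:
- Data range: x ∈ [1.88, 9.61]
- Prediction point: x = -1.67 is 3.55 units below the observed range → this is EXTRAPOLATION, not interpolation

Why that matters here:
- R² describes fit only over the sampled x values; it says nothing about behaviour beyond them
- There are no observations near this x to validate the fitted line there

A defensible statement: 'if the linear trend continued to x = -1.67, y would be about 15.3470' — the premise is untested.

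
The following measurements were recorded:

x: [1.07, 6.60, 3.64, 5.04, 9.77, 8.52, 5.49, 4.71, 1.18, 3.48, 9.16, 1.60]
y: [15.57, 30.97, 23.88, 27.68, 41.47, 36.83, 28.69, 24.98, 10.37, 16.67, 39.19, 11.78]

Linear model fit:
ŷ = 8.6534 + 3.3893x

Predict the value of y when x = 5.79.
ŷ = 28.2774

x = 5.79 lies inside the observed range [1.07, 9.77], so the fitted equation applies directly:

ŷ = 8.6534 + 3.3893 × 5.79
ŷ = 8.6534 + 19.6240
ŷ = 28.2774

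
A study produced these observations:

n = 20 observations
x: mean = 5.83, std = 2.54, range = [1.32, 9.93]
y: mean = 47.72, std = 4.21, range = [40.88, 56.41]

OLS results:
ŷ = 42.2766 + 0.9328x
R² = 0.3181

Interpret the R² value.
About 31.81% of the variability in y is accounted for by the regression on x (R² = 0.3181) — a moderate linear fit.

R² (coefficient of determination) measures the proportion of variance in y explained by the regression model.

Here R² = 0.3181:
- Explained: 31.81% of the variation in y
- Unexplained (residual): 100% − 31.81% = 68.19%
- Rule of thumb (below 0.3 weak; 0.3 to below 0.7 moderate; 0.7 and above strong) → moderate

Calculation: R² = 1 − (SS_res / SS_tot), where SS_res is the sum of squared residuals and SS_tot the total sum of squares.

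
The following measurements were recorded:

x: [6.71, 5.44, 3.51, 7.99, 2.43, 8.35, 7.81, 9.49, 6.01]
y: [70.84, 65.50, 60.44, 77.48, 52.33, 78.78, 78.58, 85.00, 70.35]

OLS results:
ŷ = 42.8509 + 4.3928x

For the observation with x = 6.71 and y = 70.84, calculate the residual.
Residual = -1.4866

The residual is the difference between the actual value and the predicted value:

Residual = y - ŷ

Step 1: Calculate predicted value
ŷ = 42.8509 + 4.3928 × 6.71
ŷ = 72.3266

Step 2: Calculate residual
Residual = 70.84 - 72.3266
Residual = -1.4866

Sign check: y < ŷ, so the point is below the line and the fit overestimates here.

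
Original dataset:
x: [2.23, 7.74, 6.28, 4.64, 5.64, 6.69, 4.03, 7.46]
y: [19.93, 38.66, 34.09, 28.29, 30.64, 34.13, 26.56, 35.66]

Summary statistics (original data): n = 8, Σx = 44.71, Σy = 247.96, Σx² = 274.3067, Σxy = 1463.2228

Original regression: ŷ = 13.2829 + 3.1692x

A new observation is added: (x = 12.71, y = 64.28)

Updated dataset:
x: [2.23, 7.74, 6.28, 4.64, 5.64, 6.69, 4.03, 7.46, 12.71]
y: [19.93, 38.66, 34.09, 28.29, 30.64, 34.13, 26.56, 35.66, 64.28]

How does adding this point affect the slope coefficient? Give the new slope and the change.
Adding the point moves β₁ from 3.1692 to 4.1451, i.e. it increases by 0.9759 (+30.8%).

x = 12.71 lies well outside the original x-range [2.23, 7.74] (x̄ ≈ 5.59), so this observation has high leverage and can move the slope substantially.

Step 1: Update the sums with the new point (n goes from 8 to 9)
Σx  = 44.71 + 12.71 = 57.42
Σy  = 247.96 + 64.28 = 312.24
Σx² = 274.3067 + 12.71² = 274.3067 + 161.5441 = 435.8508
Σxy = 1463.2228 + 12.71×64.28 = 1463.2228 + 816.9988 = 2280.2216

Step 2: Recompute the slope with b₁ = (nΣxy − ΣxΣy) / (nΣx² − (Σx)²)
Numerator   = 9×2280.2216 − 57.42×312.24 = 20521.9944 − 17928.8208 = 2593.1736
Denominator = 9×435.8508 − 57.42² = 3922.6572 − 3297.0564 = 625.6008
b₁(new) = 2593.1736 / 625.6008 = 4.1451

(Same formula on the original sums: (8×1463.2228 − 44.71×247.96) / (8×274.3067 − 44.71²) = 619.4908 / 195.4695 = 3.1692, matching the given fit.)

Step 3: Change in slope
Δβ₁ = 4.1451 − 3.1692 = +0.9759
Relative change = +0.9759 / 3.1692 × 100% = +30.8%
→ the slope increases when the point is added.

Because the point sits above the extension of the original line at a high-leverage x, it tilts the fit up.
In practice: check such a point for data-entry or measurement error; investigate whether it comes from the same population as the rest of the sample.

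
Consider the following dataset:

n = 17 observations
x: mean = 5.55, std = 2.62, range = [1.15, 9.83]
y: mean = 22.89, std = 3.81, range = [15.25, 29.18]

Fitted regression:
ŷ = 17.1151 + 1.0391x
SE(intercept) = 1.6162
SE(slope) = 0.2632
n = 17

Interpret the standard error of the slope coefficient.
SE(β̂₁) = 0.2632 is the estimated standard deviation of the slope estimate across repeated samples; relative to β̂₁ = 1.0391 that is 25.3%, a moderately precise estimate.

SE(β̂₁) = s / √Sxx, where s is the residual standard deviation and Sxx = Σ(x − x̄)². It is the yardstick for how far β̂₁ = 1.0391 could plausibly be from the true slope.

Relative precision:
- SE / |β̂₁| = 0.2632 / 1.0391 = 25.3%
- Rule of thumb (under 20%: precise; 20% to under 50%: moderately precise; 50% or more: imprecise) → moderately precise

Link to the t-test: t = β̂₁ / SE(β̂₁) = 1.0391 / 0.2632 = 3.9479, the statistic for H₀: β₁ = 0.

What drives SE(β̂₁): wider spread of x values → smaller SE; more residual scatter → larger SE; larger n (here n = 17) → smaller SE.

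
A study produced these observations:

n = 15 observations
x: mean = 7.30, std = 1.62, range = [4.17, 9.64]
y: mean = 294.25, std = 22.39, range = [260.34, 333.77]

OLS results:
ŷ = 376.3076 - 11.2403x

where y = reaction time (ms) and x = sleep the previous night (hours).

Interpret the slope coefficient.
For each additional hour of sleep, predicted reaction time decreases by approximately 11.2403 ms.

The slope coefficient β₁ = -11.2403 represents the marginal effect of sleep on reaction time.

Interpretation:
- Sleep up by 1 hour → predicted reaction time decreases by 11.2403 ms
- The effect is assumed constant over the observed range of x (linearity)

The intercept β₀ = 376.3076 is the predicted reaction time when sleep = 0; since the smallest observed x is 4.17, this is an extrapolation and mainly anchors the line.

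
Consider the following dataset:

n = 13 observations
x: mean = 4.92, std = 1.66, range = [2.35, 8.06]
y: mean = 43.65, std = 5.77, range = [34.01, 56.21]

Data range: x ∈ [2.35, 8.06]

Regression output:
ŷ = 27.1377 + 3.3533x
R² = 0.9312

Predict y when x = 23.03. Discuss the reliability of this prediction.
ŷ = 104.3642, but this is extrapolation (above the data range [2.35, 8.06]) and may be unreliable.

Prediction calculation:
ŷ = 27.1377 + 3.3533 × 23.03
ŷ = 104.3642

Reliability:
- Data range: x ∈ [2.35, 8.06]
- Prediction point: x = 23.03 is 14.97 units above the observed range → this is EXTRAPOLATION, not interpolation

Why that matters here:
- The standard error of prediction grows with (x − x̄)², and x = 23.03 is far from x̄ = 4.92
- R² describes fit only over the sampled x values; it says nothing about behaviour beyond them

A defensible statement: 'if the linear trend continued to x = 23.03, y would be about 104.3642' — the premise is untested.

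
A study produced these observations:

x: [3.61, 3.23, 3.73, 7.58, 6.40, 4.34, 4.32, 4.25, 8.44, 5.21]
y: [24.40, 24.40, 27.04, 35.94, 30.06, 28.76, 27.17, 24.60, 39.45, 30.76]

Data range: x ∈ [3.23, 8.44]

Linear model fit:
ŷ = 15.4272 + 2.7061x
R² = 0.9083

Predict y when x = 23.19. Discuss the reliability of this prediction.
ŷ = 78.1817 (extrapolation — x = 23.19 lies outside [3.23, 8.44], so reliability is low).

Prediction calculation:
ŷ = 15.4272 + 2.7061 × 23.19
ŷ = 78.1817

Reliability:
- Data range: x ∈ [3.23, 8.44]
- Prediction point: x = 23.19 is 14.75 units above the observed range → this is EXTRAPOLATION, not interpolation

Why that matters here:
- The linear relationship may not hold outside the observed range
- The standard error of prediction grows with (x − x̄)², and x = 23.19 is far from x̄ = 5.11
- Real relationships often flatten, saturate, or turn nonlinear at extremes

A defensible statement: 'if the linear trend continued to x = 23.19, y would be about 78.1817' — the premise is untested.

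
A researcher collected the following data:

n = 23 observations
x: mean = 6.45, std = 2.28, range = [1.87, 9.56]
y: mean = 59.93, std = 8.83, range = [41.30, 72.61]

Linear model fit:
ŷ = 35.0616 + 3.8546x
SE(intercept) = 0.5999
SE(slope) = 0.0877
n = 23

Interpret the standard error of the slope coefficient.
SE(slope) = 0.0877 measures the uncertainty in the estimated slope. The coefficient is estimated precisely (SE/|β̂₁| = 2.3%).

SE(β̂₁) = s / √Sxx, where s is the residual standard deviation and Sxx = Σ(x − x̄)². It is the yardstick for how far β̂₁ = 3.8546 could plausibly be from the true slope.

Relative precision:
- SE / |β̂₁| = 0.0877 / 3.8546 = 2.3%
- Rule of thumb (under 20%: precise; 20% to under 50%: moderately precise; 50% or more: imprecise) → precise

Link to the t-test: t = β̂₁ / SE(β̂₁) = 3.8546 / 0.0877 = 43.9521, the statistic for H₀: β₁ = 0.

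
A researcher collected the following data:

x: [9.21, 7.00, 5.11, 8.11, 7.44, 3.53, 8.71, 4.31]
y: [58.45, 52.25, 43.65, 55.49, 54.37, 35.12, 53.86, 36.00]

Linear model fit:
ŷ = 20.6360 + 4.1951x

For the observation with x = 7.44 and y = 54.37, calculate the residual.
Residual = 2.5225

The residual is the difference between the actual value and the predicted value:

Residual = y - ŷ

Step 1: Calculate predicted value
ŷ = 20.6360 + 4.1951 × 7.44
ŷ = 51.8475

Step 2: Calculate residual
Residual = 54.37 - 51.8475
Residual = 2.5225

Interpretation: the model underestimates the actual value by 2.5225 at this point (positive residual → observation lies above the fitted line).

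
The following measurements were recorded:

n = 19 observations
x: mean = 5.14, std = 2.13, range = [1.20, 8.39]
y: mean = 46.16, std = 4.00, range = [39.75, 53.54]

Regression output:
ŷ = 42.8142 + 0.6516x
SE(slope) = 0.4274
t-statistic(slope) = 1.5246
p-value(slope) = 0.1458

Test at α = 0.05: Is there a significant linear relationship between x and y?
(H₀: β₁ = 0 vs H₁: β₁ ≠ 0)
Fail to reject H₀: p-value = 0.1458 ≥ α = 0.05. The linear relationship is not significant at the 5% level.

Hypothesis test for the slope coefficient:

H₀: β₁ = 0 (no linear relationship)
H₁: β₁ ≠ 0 (linear relationship exists)

Test statistic: t = β̂₁ / SE(β̂₁) = 0.6516 / 0.4274 = 1.5246

The p-value (0.1458) is the probability, under H₀, of a t-statistic at least as extreme as |t| = 1.5246 (two-sided, df = n − 2 = 17).

Decision rule: reject H₀ if p-value < α.
p-value = 0.1458 ≥ α = 0.05 → fail to reject H₀.

There is not sufficient evidence at the 5% significance level to conclude that a linear relationship exists between x and y.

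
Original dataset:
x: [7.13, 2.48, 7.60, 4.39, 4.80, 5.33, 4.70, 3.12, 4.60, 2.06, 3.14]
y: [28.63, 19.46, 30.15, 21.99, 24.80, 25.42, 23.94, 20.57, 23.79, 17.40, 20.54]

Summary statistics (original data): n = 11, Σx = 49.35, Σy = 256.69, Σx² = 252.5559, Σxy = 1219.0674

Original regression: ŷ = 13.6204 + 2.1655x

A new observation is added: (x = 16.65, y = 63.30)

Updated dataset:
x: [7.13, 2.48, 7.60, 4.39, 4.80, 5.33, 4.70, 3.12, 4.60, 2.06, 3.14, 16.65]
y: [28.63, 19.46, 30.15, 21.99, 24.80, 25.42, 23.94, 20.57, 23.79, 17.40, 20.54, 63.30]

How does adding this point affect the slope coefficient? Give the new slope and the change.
The slope changes from 2.1655 to 3.0763 (change of +0.9108, or +42.1%).

The new point has HIGH LEVERAGE: x = 16.65 is far from the original mean x̄ = 49.35/11 ≈ 4.49 (original range [2.06, 7.60]).

Step 1: Update the sums with the new point (n goes from 11 to 12)
Σx  = 49.35 + 16.65 = 66.00
Σy  = 256.69 + 63.30 = 319.99
Σx² = 252.5559 + 16.65² = 252.5559 + 277.2225 = 529.7784
Σxy = 1219.0674 + 16.65×63.30 = 1219.0674 + 1053.9450 = 2273.0124

Step 2: Recompute the slope with b₁ = (nΣxy − ΣxΣy) / (nΣx² − (Σx)²)
Numerator   = 12×2273.0124 − 66.00×319.99 = 27276.1488 − 21119.3400 = 6156.8088
Denominator = 12×529.7784 − 66.00² = 6357.3408 − 4356.0000 = 2001.3408
b₁(new) = 6156.8088 / 2001.3408 = 3.0763

(Same formula on the original sums: (11×1219.0674 − 49.35×256.69) / (11×252.5559 − 49.35²) = 742.0899 / 342.6924 = 2.1655, matching the given fit.)

Step 3: Change in slope
Δβ₁ = 3.0763 − 2.1655 = +0.9108
Relative change = +0.9108 / 2.1655 × 100% = +42.1%
→ the slope increases when the point is added.

Because the point sits above the extension of the original line at a high-leverage x, it tilts the fit up.
In practice: check such a point for data-entry or measurement error.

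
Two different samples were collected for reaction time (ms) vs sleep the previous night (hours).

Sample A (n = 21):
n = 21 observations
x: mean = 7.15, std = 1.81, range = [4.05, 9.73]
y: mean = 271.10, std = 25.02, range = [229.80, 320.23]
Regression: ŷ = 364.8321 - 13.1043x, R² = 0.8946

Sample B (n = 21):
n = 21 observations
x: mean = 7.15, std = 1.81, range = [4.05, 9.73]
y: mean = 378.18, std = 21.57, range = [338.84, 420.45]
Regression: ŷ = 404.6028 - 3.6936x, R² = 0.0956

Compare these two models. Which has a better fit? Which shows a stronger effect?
Model A has the better fit (R² = 0.8946 vs 0.0956). Model A shows the stronger effect (|β₁| = 13.1043 vs 3.6936).

Model Comparison:

Goodness of fit (R²):
- Model A: R² = 0.8946 → 89.46% of variance in reaction time explained
- Model B: R² = 0.0956 → 9.56% of variance in reaction time explained
- 0.8946 > 0.0956 → Model A has the better fit

Strength of effect — compare |β₁|:
- Model A: β₁ = -13.1043 → predicted reaction time falls 13.1043 ms per additional hour of sleep
- Model B: β₁ = -3.6936 → predicted reaction time falls 3.6936 ms per additional hour of sleep
- |-13.1043| > |-3.6936| → Model A shows the stronger marginal effect

Notes:
- A better fit (higher R²) doesn't necessarily mean a more important relationship.
- The two samples could reflect different populations, time periods, or measurement quality.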